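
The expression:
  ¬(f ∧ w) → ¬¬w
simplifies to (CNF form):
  w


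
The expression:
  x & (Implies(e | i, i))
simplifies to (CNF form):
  x & (i | ~e)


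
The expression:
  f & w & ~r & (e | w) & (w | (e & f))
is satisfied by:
  {w: True, f: True, r: False}


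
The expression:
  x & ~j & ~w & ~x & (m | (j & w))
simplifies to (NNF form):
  False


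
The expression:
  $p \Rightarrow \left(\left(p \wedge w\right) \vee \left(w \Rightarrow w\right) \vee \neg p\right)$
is always true.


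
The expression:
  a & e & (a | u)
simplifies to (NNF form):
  a & e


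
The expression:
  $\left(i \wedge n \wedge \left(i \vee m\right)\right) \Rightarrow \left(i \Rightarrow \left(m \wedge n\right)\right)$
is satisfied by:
  {m: True, n: False, i: False}
  {m: False, n: False, i: False}
  {i: True, m: True, n: False}
  {i: True, m: False, n: False}
  {n: True, m: True, i: False}
  {n: True, m: False, i: False}
  {n: True, i: True, m: True}


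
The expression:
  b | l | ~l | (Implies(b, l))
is always true.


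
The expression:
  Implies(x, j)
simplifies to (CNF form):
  j | ~x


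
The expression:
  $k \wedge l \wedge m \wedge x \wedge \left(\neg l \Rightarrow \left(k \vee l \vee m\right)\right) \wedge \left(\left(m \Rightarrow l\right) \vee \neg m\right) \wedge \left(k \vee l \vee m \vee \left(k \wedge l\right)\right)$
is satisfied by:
  {k: True, m: True, x: True, l: True}


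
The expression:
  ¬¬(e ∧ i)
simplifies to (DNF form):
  e ∧ i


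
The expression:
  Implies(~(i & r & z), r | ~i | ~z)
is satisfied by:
  {r: True, z: False, i: False}
  {z: False, i: False, r: False}
  {r: True, i: True, z: False}
  {i: True, z: False, r: False}
  {r: True, z: True, i: False}
  {z: True, r: False, i: False}
  {r: True, i: True, z: True}


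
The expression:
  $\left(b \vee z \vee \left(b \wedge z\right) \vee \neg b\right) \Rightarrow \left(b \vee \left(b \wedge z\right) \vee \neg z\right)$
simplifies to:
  $b \vee \neg z$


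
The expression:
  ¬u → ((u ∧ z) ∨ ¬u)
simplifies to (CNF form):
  True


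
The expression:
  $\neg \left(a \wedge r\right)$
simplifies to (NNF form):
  $\neg a \vee \neg r$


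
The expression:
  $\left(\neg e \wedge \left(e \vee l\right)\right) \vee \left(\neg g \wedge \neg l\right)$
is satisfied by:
  {g: False, e: False, l: False}
  {l: True, g: False, e: False}
  {e: True, g: False, l: False}
  {l: True, g: True, e: False}


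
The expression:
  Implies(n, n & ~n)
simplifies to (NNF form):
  ~n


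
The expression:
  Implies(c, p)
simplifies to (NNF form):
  p | ~c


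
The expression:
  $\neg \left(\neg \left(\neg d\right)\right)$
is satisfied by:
  {d: False}


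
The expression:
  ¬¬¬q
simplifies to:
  ¬q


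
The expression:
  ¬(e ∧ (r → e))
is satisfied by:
  {e: False}


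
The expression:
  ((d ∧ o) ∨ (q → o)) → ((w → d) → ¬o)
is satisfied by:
  {w: True, d: False, o: False}
  {d: False, o: False, w: False}
  {w: True, d: True, o: False}
  {d: True, w: False, o: False}
  {o: True, w: True, d: False}


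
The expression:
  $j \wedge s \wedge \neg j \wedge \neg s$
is never true.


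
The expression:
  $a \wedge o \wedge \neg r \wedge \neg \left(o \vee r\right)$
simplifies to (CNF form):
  $\text{False}$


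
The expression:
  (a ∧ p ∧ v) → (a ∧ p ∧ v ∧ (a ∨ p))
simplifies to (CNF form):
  True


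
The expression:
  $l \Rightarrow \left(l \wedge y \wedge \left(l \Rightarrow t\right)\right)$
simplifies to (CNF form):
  $\left(t \vee \neg l\right) \wedge \left(y \vee \neg l\right)$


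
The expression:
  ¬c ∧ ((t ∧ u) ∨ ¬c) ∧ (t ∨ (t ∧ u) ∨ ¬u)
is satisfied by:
  {t: True, u: False, c: False}
  {u: False, c: False, t: False}
  {t: True, u: True, c: False}


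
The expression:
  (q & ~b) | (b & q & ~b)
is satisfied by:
  {q: True, b: False}


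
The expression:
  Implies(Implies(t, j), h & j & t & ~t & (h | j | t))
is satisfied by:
  {t: True, j: False}


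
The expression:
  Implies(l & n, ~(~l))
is always true.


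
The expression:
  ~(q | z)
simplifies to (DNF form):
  ~q & ~z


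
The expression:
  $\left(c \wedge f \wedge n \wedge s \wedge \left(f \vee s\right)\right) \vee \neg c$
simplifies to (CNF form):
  $\left(f \vee \neg c\right) \wedge \left(n \vee \neg c\right) \wedge \left(s \vee \neg c\right)$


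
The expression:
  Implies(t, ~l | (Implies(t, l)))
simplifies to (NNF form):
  True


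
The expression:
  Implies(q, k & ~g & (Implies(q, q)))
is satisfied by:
  {k: True, q: False, g: False}
  {k: False, q: False, g: False}
  {g: True, k: True, q: False}
  {g: True, k: False, q: False}
  {q: True, k: True, g: False}


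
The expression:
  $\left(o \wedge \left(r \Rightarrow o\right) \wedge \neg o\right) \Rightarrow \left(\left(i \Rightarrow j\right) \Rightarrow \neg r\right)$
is always true.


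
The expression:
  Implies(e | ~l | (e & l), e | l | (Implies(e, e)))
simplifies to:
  True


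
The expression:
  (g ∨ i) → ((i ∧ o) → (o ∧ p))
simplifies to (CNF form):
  p ∨ ¬i ∨ ¬o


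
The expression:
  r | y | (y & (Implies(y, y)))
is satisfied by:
  {r: True, y: True}
  {r: True, y: False}
  {y: True, r: False}


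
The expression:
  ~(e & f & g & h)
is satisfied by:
  {h: False, e: False, g: False, f: False}
  {f: True, h: False, e: False, g: False}
  {g: True, h: False, e: False, f: False}
  {f: True, g: True, h: False, e: False}
  {e: True, f: False, h: False, g: False}
  {f: True, e: True, h: False, g: False}
  {g: True, e: True, f: False, h: False}
  {f: True, g: True, e: True, h: False}
  {h: True, g: False, e: False, f: False}
  {f: True, h: True, g: False, e: False}
  {g: True, h: True, f: False, e: False}
  {f: True, g: True, h: True, e: False}
  {e: True, h: True, g: False, f: False}
  {f: True, e: True, h: True, g: False}
  {g: True, e: True, h: True, f: False}


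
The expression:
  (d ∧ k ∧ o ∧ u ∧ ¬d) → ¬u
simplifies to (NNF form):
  True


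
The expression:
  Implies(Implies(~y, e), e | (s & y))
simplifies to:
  e | s | ~y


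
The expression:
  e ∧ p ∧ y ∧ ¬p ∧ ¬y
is never true.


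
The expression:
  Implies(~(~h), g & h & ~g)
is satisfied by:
  {h: False}


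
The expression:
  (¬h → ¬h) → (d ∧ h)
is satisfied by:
  {h: True, d: True}


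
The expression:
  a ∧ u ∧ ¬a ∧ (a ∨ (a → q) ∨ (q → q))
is never true.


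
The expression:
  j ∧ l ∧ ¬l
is never true.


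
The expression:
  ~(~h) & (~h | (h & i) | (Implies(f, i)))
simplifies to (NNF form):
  h & (i | ~f)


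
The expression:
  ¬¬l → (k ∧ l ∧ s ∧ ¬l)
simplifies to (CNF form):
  ¬l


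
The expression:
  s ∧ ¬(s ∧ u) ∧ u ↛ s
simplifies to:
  False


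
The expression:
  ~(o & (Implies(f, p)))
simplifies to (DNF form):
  ~o | (f & ~p)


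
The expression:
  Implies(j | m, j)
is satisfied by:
  {j: True, m: False}
  {m: False, j: False}
  {m: True, j: True}


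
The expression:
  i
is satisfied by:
  {i: True}


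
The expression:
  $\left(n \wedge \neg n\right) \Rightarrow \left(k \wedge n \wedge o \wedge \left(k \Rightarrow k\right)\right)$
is always true.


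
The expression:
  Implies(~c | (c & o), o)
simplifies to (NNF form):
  c | o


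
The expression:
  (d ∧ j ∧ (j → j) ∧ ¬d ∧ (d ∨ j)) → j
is always true.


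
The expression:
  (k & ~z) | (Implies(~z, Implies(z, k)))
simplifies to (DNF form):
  True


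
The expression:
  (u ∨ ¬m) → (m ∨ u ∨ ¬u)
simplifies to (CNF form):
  True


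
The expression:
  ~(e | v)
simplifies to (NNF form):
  ~e & ~v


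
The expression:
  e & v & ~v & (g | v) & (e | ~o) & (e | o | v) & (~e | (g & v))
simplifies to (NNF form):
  False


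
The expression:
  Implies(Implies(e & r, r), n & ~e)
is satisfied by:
  {n: True, e: False}


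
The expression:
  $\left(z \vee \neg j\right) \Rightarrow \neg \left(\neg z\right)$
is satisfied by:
  {z: True, j: True}
  {z: True, j: False}
  {j: True, z: False}


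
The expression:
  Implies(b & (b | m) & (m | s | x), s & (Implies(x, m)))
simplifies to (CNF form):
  (m | ~b | ~m) & (m | ~b | ~x) & (s | ~b | ~m) & (s | ~b | ~x)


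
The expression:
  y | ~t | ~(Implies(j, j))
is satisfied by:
  {y: True, t: False}
  {t: False, y: False}
  {t: True, y: True}


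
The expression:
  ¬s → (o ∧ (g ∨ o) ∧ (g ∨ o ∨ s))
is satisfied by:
  {o: True, s: True}
  {o: True, s: False}
  {s: True, o: False}


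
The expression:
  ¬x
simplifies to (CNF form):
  ¬x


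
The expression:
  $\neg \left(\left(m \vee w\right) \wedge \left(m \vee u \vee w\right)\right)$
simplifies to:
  $\neg m \wedge \neg w$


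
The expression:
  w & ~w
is never true.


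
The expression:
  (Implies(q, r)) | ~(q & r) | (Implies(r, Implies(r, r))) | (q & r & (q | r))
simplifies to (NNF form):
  True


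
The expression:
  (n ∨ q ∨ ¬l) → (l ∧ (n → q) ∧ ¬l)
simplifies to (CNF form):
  l ∧ ¬n ∧ ¬q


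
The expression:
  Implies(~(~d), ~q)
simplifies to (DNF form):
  ~d | ~q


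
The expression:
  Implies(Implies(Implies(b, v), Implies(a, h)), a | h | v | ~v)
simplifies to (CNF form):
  True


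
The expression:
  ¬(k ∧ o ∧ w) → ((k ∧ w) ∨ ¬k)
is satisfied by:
  {w: True, k: False}
  {k: False, w: False}
  {k: True, w: True}


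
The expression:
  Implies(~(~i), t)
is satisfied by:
  {t: True, i: False}
  {i: False, t: False}
  {i: True, t: True}


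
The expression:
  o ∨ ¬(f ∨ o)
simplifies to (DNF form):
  o ∨ ¬f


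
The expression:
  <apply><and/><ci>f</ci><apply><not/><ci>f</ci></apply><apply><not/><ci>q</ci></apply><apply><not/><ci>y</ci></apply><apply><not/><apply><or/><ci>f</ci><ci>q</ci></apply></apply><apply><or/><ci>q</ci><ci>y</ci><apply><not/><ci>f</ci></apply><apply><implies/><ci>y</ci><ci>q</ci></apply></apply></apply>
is never true.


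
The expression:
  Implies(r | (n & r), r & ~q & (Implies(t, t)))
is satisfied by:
  {q: False, r: False}
  {r: True, q: False}
  {q: True, r: False}


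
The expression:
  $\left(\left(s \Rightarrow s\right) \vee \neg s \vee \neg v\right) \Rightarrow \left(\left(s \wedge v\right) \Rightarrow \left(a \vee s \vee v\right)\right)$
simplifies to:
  $\text{True}$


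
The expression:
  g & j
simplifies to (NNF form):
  g & j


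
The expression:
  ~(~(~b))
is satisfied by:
  {b: False}


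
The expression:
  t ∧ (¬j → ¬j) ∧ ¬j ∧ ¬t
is never true.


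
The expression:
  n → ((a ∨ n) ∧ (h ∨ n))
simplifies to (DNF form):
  True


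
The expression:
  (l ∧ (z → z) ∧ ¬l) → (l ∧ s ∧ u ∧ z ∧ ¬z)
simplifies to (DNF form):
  True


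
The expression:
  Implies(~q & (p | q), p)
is always true.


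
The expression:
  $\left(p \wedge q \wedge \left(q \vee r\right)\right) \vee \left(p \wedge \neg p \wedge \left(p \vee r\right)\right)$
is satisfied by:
  {p: True, q: True}


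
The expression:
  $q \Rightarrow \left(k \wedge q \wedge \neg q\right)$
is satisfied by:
  {q: False}


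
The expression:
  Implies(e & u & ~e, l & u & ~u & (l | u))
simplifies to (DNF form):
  True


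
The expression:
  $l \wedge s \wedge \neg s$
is never true.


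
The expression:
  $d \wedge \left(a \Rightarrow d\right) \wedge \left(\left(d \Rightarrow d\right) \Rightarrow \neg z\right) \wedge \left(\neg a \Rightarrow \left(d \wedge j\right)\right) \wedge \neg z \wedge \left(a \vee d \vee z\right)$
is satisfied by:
  {a: True, j: True, d: True, z: False}
  {a: True, d: True, z: False, j: False}
  {j: True, d: True, z: False, a: False}


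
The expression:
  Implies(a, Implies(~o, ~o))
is always true.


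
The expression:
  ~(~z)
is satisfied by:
  {z: True}


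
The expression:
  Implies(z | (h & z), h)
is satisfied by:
  {h: True, z: False}
  {z: False, h: False}
  {z: True, h: True}


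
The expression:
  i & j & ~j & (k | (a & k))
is never true.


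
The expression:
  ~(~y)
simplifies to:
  y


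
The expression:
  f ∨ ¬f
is always true.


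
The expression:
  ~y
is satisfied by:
  {y: False}


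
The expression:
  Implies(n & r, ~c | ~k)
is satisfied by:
  {k: False, n: False, c: False, r: False}
  {r: True, k: False, n: False, c: False}
  {c: True, k: False, n: False, r: False}
  {r: True, c: True, k: False, n: False}
  {n: True, r: False, k: False, c: False}
  {r: True, n: True, k: False, c: False}
  {c: True, n: True, r: False, k: False}
  {r: True, c: True, n: True, k: False}
  {k: True, c: False, n: False, r: False}
  {r: True, k: True, c: False, n: False}
  {c: True, k: True, r: False, n: False}
  {r: True, c: True, k: True, n: False}
  {n: True, k: True, c: False, r: False}
  {r: True, n: True, k: True, c: False}
  {c: True, n: True, k: True, r: False}


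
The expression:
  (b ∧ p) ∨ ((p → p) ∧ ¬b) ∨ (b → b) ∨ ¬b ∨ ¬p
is always true.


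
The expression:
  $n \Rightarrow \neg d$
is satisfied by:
  {d: False, n: False}
  {n: True, d: False}
  {d: True, n: False}


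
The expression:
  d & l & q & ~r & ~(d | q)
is never true.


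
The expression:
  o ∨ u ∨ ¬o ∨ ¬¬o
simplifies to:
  True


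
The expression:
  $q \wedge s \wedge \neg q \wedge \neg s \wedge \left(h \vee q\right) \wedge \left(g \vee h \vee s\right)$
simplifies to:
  $\text{False}$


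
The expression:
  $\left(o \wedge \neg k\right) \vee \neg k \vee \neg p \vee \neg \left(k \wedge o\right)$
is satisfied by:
  {p: False, k: False, o: False}
  {o: True, p: False, k: False}
  {k: True, p: False, o: False}
  {o: True, k: True, p: False}
  {p: True, o: False, k: False}
  {o: True, p: True, k: False}
  {k: True, p: True, o: False}


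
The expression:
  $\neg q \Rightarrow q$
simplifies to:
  $q$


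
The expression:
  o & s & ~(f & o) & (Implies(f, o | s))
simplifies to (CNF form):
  o & s & ~f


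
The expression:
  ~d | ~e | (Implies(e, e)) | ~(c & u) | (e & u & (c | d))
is always true.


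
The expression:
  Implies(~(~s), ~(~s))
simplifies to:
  True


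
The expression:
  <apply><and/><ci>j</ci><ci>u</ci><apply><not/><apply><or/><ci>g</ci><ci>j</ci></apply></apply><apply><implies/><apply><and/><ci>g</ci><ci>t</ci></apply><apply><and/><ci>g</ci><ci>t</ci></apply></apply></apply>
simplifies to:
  <false/>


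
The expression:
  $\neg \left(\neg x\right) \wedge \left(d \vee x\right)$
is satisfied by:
  {x: True}


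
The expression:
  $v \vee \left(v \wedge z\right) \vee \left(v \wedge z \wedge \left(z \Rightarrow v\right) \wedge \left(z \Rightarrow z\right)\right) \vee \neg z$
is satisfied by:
  {v: True, z: False}
  {z: False, v: False}
  {z: True, v: True}


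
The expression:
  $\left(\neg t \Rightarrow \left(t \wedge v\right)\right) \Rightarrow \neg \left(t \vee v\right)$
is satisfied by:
  {t: False}


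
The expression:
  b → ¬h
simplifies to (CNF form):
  ¬b ∨ ¬h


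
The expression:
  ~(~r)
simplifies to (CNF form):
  r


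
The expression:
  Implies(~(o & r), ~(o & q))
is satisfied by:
  {r: True, o: False, q: False}
  {o: False, q: False, r: False}
  {r: True, q: True, o: False}
  {q: True, o: False, r: False}
  {r: True, o: True, q: False}
  {o: True, r: False, q: False}
  {r: True, q: True, o: True}


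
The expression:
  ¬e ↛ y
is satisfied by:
  {y: True, e: False}
  {e: False, y: False}
  {e: True, y: True}


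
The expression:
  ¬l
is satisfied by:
  {l: False}


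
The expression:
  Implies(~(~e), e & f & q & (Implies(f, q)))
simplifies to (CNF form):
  (f | ~e) & (q | ~e)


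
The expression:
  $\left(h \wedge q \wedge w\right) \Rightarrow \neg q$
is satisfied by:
  {w: False, q: False, h: False}
  {h: True, w: False, q: False}
  {q: True, w: False, h: False}
  {h: True, q: True, w: False}
  {w: True, h: False, q: False}
  {h: True, w: True, q: False}
  {q: True, w: True, h: False}


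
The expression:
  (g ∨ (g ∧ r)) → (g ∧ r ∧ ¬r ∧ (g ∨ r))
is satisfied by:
  {g: False}


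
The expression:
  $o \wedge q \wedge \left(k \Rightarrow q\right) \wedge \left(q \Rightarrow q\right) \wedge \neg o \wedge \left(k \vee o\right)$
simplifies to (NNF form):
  $\text{False}$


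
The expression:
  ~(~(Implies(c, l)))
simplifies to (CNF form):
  l | ~c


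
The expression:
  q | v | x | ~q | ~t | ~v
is always true.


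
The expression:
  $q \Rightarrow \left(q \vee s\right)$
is always true.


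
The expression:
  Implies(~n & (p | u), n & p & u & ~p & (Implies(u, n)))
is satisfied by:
  {n: True, p: False, u: False}
  {n: True, u: True, p: False}
  {n: True, p: True, u: False}
  {n: True, u: True, p: True}
  {u: False, p: False, n: False}


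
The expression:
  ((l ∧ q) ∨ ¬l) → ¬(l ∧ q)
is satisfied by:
  {l: False, q: False}
  {q: True, l: False}
  {l: True, q: False}


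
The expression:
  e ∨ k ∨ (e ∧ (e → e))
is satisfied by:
  {k: True, e: True}
  {k: True, e: False}
  {e: True, k: False}


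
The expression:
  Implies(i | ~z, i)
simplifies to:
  i | z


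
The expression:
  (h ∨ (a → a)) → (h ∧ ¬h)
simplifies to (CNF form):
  False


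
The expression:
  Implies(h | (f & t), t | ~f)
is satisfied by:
  {t: True, h: False, f: False}
  {h: False, f: False, t: False}
  {f: True, t: True, h: False}
  {f: True, h: False, t: False}
  {t: True, h: True, f: False}
  {h: True, t: False, f: False}
  {f: True, h: True, t: True}


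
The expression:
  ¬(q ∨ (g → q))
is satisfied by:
  {g: True, q: False}


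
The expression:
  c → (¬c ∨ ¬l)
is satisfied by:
  {l: False, c: False}
  {c: True, l: False}
  {l: True, c: False}


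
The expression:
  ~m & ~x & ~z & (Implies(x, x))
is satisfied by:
  {x: False, z: False, m: False}


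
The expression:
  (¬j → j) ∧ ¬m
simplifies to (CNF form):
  j ∧ ¬m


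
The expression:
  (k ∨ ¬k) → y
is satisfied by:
  {y: True}


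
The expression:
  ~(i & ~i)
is always true.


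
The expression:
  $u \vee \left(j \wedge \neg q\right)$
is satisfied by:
  {u: True, j: True, q: False}
  {u: True, q: False, j: False}
  {u: True, j: True, q: True}
  {u: True, q: True, j: False}
  {j: True, q: False, u: False}


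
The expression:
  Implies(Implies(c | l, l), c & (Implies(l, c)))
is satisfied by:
  {c: True}


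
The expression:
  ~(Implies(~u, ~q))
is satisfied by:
  {q: True, u: False}


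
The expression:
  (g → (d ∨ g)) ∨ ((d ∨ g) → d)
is always true.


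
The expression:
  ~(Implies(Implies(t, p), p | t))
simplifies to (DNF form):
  ~p & ~t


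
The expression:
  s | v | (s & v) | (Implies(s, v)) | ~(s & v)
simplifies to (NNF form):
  True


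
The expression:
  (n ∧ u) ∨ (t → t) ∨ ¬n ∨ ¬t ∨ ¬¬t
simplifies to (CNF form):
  True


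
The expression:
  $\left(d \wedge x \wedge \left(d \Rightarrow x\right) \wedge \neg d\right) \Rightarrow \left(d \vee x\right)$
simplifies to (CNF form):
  $\text{True}$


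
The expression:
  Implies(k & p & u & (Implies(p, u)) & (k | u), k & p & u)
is always true.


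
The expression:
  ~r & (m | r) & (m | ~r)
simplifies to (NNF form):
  m & ~r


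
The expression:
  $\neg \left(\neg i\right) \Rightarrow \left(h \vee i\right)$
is always true.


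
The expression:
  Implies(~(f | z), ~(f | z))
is always true.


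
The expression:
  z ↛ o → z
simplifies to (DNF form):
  True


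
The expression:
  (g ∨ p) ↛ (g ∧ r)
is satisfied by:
  {p: True, r: False, g: False}
  {g: True, p: True, r: False}
  {g: True, r: False, p: False}
  {p: True, r: True, g: False}


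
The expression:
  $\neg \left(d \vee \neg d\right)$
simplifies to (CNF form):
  $\text{False}$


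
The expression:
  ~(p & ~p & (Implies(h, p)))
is always true.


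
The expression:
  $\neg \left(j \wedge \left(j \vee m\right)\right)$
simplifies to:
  $\neg j$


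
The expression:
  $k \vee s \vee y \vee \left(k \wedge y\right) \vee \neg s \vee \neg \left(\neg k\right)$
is always true.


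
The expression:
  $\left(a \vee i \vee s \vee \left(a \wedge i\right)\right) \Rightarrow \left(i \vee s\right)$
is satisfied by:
  {i: True, s: True, a: False}
  {i: True, s: False, a: False}
  {s: True, i: False, a: False}
  {i: False, s: False, a: False}
  {i: True, a: True, s: True}
  {i: True, a: True, s: False}
  {a: True, s: True, i: False}


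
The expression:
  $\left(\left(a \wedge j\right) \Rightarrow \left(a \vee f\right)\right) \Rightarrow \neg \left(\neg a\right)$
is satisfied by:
  {a: True}


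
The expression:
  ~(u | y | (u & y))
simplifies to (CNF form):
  ~u & ~y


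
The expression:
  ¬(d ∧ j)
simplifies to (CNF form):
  ¬d ∨ ¬j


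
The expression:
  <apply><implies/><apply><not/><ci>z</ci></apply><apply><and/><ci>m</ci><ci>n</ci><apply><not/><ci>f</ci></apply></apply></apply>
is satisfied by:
  {n: True, z: True, m: True, f: False}
  {n: True, z: True, f: False, m: False}
  {z: True, m: True, f: False, n: False}
  {z: True, f: False, m: False, n: False}
  {z: True, n: True, f: True, m: True}
  {z: True, n: True, f: True, m: False}
  {z: True, f: True, m: True, n: False}
  {z: True, f: True, m: False, n: False}
  {n: True, m: True, f: False, z: False}


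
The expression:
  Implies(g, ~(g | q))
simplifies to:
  ~g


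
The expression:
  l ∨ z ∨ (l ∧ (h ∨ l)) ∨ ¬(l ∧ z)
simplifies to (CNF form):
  True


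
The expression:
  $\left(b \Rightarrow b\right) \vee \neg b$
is always true.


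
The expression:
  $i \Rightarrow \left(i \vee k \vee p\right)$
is always true.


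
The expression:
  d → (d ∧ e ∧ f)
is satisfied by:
  {e: True, f: True, d: False}
  {e: True, f: False, d: False}
  {f: True, e: False, d: False}
  {e: False, f: False, d: False}
  {d: True, e: True, f: True}


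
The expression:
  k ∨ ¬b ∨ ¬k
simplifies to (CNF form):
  True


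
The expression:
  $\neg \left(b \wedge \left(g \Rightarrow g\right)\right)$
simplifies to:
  $\neg b$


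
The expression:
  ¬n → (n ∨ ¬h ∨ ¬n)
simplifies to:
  True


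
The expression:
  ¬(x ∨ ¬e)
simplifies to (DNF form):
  e ∧ ¬x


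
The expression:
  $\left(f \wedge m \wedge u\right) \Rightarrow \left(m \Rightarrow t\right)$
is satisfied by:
  {t: True, u: False, m: False, f: False}
  {t: False, u: False, m: False, f: False}
  {f: True, t: True, u: False, m: False}
  {f: True, t: False, u: False, m: False}
  {t: True, m: True, f: False, u: False}
  {m: True, f: False, u: False, t: False}
  {f: True, m: True, t: True, u: False}
  {f: True, m: True, t: False, u: False}
  {t: True, u: True, f: False, m: False}
  {u: True, f: False, m: False, t: False}
  {t: True, f: True, u: True, m: False}
  {f: True, u: True, t: False, m: False}
  {t: True, m: True, u: True, f: False}
  {m: True, u: True, f: False, t: False}
  {f: True, m: True, u: True, t: True}


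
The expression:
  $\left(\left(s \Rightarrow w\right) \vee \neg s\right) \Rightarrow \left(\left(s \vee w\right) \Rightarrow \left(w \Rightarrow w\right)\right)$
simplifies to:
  $\text{True}$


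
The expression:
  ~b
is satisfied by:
  {b: False}


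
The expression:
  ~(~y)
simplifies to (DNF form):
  y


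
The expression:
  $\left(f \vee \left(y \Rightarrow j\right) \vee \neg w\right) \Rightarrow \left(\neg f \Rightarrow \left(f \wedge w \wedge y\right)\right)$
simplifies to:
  $f \vee \left(w \wedge y \wedge \neg j\right)$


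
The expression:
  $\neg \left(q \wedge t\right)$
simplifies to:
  $\neg q \vee \neg t$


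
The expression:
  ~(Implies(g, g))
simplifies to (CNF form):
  False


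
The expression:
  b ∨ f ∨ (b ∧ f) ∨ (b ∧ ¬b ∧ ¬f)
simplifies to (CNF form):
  b ∨ f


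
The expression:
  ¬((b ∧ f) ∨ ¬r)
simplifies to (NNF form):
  r ∧ (¬b ∨ ¬f)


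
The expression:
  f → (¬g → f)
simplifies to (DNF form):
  True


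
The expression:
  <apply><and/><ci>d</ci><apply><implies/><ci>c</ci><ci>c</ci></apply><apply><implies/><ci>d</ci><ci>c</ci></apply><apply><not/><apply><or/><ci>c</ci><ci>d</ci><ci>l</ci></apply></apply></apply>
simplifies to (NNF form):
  <false/>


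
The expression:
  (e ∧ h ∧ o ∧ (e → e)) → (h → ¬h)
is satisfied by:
  {h: False, e: False, o: False}
  {o: True, h: False, e: False}
  {e: True, h: False, o: False}
  {o: True, e: True, h: False}
  {h: True, o: False, e: False}
  {o: True, h: True, e: False}
  {e: True, h: True, o: False}


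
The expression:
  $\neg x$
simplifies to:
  $\neg x$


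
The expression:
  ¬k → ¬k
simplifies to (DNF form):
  True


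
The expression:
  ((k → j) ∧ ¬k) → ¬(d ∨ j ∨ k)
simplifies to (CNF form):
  (k ∨ ¬d) ∧ (k ∨ ¬j)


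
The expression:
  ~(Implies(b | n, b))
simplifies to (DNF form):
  n & ~b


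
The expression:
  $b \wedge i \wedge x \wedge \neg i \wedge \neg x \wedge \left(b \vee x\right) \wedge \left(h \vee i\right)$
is never true.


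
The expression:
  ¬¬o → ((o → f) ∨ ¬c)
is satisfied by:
  {f: True, c: False, o: False}
  {f: False, c: False, o: False}
  {o: True, f: True, c: False}
  {o: True, f: False, c: False}
  {c: True, f: True, o: False}
  {c: True, f: False, o: False}
  {c: True, o: True, f: True}


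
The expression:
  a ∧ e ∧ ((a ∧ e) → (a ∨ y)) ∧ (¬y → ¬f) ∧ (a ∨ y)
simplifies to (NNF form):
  a ∧ e ∧ (y ∨ ¬f)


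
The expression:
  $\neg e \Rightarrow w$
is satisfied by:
  {e: True, w: True}
  {e: True, w: False}
  {w: True, e: False}


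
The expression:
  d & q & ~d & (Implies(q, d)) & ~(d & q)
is never true.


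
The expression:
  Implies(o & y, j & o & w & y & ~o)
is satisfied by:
  {o: False, y: False}
  {y: True, o: False}
  {o: True, y: False}


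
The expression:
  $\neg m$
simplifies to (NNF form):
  $\neg m$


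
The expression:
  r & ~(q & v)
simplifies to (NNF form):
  r & (~q | ~v)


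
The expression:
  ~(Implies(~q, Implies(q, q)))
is never true.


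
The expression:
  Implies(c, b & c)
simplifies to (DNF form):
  b | ~c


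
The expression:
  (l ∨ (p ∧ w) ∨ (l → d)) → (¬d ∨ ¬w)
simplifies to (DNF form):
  ¬d ∨ ¬w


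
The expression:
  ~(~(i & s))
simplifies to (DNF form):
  i & s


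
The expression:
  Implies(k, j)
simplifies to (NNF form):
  j | ~k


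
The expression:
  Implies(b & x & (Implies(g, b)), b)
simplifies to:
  True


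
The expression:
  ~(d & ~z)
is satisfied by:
  {z: True, d: False}
  {d: False, z: False}
  {d: True, z: True}


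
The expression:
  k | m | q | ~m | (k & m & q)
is always true.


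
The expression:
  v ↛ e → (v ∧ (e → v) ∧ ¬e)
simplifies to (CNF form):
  True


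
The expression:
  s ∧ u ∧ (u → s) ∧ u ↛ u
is never true.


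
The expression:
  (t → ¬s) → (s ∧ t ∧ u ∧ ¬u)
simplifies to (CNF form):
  s ∧ t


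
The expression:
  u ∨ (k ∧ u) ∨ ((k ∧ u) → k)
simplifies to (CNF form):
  True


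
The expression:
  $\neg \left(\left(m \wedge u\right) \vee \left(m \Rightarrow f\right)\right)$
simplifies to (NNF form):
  $m \wedge \neg f \wedge \neg u$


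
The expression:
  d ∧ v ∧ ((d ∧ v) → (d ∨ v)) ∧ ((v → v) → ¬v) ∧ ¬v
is never true.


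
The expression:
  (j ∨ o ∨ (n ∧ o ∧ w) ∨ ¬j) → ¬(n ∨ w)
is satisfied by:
  {n: False, w: False}


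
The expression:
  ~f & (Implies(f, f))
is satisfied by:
  {f: False}


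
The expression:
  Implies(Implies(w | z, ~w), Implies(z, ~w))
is always true.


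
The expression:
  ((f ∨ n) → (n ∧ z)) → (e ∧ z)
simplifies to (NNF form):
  (e ∧ z) ∨ (f ∧ ¬n) ∨ (n ∧ ¬z)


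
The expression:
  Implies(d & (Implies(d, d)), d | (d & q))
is always true.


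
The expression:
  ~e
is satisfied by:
  {e: False}


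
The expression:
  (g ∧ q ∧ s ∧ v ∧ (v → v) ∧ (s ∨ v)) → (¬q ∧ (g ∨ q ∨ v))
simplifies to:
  ¬g ∨ ¬q ∨ ¬s ∨ ¬v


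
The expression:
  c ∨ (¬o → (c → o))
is always true.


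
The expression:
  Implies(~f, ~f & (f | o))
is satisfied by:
  {o: True, f: True}
  {o: True, f: False}
  {f: True, o: False}


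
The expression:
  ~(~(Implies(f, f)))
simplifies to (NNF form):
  True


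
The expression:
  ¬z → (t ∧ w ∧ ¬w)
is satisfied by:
  {z: True}


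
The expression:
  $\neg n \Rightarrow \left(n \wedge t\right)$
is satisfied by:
  {n: True}


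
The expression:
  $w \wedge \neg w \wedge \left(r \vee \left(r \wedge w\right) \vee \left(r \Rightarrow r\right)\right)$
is never true.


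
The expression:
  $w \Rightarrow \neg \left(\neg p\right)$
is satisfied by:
  {p: True, w: False}
  {w: False, p: False}
  {w: True, p: True}


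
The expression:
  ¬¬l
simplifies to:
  l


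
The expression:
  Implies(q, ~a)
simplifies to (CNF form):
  ~a | ~q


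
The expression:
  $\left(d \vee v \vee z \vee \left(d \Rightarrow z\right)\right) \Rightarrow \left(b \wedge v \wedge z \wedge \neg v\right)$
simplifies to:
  $\text{False}$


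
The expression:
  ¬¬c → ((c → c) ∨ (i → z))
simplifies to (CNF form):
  True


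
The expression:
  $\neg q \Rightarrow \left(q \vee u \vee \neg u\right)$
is always true.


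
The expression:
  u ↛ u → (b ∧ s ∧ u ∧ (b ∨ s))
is always true.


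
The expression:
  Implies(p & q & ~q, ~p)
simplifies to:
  True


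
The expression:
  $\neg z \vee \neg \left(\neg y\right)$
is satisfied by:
  {y: True, z: False}
  {z: False, y: False}
  {z: True, y: True}


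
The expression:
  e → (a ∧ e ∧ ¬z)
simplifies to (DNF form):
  (a ∧ ¬z) ∨ ¬e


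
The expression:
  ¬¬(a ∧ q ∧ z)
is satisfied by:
  {a: True, z: True, q: True}


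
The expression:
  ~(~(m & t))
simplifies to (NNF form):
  m & t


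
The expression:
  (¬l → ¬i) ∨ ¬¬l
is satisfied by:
  {l: True, i: False}
  {i: False, l: False}
  {i: True, l: True}


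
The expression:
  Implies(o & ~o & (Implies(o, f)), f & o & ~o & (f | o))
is always true.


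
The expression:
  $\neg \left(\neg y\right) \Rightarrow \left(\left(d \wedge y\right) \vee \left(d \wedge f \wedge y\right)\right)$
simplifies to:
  $d \vee \neg y$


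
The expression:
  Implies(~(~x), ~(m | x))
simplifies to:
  ~x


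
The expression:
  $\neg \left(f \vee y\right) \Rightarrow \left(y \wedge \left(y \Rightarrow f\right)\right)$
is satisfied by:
  {y: True, f: True}
  {y: True, f: False}
  {f: True, y: False}


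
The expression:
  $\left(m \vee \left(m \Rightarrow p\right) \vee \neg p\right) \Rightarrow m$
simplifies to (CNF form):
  $m$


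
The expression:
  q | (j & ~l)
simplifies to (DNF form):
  q | (j & ~l)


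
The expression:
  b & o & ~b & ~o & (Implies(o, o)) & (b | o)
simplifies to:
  False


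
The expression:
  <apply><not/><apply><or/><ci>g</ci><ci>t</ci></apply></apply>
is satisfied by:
  {g: False, t: False}


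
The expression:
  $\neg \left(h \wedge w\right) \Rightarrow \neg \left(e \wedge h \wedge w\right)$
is always true.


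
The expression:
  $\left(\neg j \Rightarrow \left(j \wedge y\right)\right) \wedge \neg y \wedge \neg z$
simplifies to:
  $j \wedge \neg y \wedge \neg z$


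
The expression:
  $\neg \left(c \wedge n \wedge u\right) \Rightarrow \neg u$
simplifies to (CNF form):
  $\left(c \vee \neg u\right) \wedge \left(n \vee \neg u\right)$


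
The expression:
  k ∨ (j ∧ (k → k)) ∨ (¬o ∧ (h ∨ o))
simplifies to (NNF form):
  j ∨ k ∨ (h ∧ ¬o)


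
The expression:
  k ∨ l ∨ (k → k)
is always true.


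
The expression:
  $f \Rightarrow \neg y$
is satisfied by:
  {y: False, f: False}
  {f: True, y: False}
  {y: True, f: False}


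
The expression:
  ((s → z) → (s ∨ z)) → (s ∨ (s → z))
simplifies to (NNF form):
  True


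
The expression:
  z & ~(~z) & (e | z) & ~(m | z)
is never true.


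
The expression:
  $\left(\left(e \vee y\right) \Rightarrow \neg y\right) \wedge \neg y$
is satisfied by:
  {y: False}


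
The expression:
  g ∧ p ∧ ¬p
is never true.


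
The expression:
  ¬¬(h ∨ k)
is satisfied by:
  {k: True, h: True}
  {k: True, h: False}
  {h: True, k: False}


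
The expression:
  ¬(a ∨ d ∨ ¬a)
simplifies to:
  False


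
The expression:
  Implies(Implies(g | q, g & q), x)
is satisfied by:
  {x: True, g: False, q: False}
  {x: True, q: True, g: False}
  {x: True, g: True, q: False}
  {x: True, q: True, g: True}
  {q: True, g: False, x: False}
  {g: True, q: False, x: False}


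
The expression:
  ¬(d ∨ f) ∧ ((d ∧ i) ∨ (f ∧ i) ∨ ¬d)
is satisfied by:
  {d: False, f: False}


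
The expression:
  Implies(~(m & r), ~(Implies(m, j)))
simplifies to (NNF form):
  m & (r | ~j)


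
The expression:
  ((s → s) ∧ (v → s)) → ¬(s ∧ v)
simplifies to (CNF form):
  ¬s ∨ ¬v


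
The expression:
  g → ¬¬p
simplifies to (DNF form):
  p ∨ ¬g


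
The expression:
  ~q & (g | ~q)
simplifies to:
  ~q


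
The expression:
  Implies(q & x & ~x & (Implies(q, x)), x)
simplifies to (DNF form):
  True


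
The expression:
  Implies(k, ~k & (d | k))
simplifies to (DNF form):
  ~k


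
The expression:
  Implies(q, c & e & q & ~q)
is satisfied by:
  {q: False}


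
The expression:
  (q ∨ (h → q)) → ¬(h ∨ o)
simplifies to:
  (h ∧ ¬q) ∨ (¬h ∧ ¬o)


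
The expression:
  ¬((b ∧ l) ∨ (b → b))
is never true.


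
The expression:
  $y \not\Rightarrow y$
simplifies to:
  $\text{False}$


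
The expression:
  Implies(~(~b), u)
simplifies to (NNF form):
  u | ~b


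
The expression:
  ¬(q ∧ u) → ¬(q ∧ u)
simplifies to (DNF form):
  True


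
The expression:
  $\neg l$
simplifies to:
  $\neg l$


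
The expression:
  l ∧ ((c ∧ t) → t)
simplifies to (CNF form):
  l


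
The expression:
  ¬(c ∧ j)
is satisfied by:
  {c: False, j: False}
  {j: True, c: False}
  {c: True, j: False}


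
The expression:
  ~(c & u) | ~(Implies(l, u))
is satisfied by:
  {u: False, c: False}
  {c: True, u: False}
  {u: True, c: False}


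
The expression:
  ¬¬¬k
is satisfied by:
  {k: False}


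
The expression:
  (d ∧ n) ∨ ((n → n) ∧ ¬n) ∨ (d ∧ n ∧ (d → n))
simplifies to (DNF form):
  d ∨ ¬n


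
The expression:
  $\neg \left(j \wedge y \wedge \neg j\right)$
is always true.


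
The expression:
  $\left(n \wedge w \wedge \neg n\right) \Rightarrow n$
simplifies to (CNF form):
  $\text{True}$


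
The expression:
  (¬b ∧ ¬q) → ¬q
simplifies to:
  True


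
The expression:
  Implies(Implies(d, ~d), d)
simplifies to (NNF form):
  d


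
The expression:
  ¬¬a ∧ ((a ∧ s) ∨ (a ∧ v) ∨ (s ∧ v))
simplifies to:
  a ∧ (s ∨ v)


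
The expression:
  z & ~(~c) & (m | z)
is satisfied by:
  {c: True, z: True}


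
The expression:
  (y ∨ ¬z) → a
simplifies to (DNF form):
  a ∨ (z ∧ ¬y)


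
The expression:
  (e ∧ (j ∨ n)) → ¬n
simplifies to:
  ¬e ∨ ¬n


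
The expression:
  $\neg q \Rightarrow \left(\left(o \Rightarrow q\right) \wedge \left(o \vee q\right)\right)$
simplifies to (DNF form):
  $q$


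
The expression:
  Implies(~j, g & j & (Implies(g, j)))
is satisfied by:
  {j: True}


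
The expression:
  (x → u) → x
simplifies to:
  x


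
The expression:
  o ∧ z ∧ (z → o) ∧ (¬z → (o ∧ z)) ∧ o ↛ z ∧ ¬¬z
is never true.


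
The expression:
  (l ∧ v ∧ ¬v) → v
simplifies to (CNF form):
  True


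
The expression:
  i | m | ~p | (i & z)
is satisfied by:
  {i: True, m: True, p: False}
  {i: True, p: False, m: False}
  {m: True, p: False, i: False}
  {m: False, p: False, i: False}
  {i: True, m: True, p: True}
  {i: True, p: True, m: False}
  {m: True, p: True, i: False}


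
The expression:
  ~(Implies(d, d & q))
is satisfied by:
  {d: True, q: False}


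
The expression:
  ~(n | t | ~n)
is never true.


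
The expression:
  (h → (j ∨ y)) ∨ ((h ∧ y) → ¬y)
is always true.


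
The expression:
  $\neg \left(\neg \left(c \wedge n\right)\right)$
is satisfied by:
  {c: True, n: True}


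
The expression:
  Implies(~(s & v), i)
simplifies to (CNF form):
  (i | s) & (i | v)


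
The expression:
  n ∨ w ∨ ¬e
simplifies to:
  n ∨ w ∨ ¬e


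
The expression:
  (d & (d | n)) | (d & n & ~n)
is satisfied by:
  {d: True}


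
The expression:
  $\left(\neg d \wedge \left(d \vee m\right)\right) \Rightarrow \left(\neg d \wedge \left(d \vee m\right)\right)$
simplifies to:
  $\text{True}$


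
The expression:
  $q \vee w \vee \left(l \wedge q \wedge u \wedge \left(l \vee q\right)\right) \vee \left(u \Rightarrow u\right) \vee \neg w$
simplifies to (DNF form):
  $\text{True}$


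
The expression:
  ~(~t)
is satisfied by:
  {t: True}


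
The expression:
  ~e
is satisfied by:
  {e: False}


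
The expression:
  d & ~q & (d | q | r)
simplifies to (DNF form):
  d & ~q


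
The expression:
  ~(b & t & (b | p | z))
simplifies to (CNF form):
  ~b | ~t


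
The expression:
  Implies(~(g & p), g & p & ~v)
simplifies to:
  g & p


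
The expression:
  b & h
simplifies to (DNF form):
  b & h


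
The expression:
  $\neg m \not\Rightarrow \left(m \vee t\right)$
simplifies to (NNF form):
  $\neg m \wedge \neg t$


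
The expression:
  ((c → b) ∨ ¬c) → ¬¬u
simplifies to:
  u ∨ (c ∧ ¬b)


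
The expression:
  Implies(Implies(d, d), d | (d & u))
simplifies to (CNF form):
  d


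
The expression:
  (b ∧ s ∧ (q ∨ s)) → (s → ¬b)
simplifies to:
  ¬b ∨ ¬s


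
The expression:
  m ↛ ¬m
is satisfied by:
  {m: True}


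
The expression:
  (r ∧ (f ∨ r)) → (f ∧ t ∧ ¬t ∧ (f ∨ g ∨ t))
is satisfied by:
  {r: False}


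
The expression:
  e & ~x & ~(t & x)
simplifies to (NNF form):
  e & ~x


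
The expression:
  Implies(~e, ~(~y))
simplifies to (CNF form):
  e | y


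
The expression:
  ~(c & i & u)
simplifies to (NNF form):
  ~c | ~i | ~u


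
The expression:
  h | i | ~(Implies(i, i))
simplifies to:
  h | i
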